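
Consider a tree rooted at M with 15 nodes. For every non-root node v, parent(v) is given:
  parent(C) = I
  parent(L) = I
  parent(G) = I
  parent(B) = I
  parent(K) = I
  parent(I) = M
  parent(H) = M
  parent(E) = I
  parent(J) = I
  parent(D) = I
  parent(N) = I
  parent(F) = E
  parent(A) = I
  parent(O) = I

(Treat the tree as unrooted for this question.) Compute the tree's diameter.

4

A longest path is F-E-I-M-H, with 4 edges.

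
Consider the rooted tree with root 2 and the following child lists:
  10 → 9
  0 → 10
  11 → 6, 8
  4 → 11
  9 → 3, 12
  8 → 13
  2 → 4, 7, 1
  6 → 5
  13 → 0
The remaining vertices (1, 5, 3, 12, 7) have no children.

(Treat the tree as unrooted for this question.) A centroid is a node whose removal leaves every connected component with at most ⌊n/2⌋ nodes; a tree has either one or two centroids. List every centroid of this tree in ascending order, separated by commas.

8, 11

If 8 is removed the pieces have sizes 7, 6, all ≤ ⌊14/2⌋ = 7.
Its neighbour 11 also leaves a largest component of size 7, so both are centroids.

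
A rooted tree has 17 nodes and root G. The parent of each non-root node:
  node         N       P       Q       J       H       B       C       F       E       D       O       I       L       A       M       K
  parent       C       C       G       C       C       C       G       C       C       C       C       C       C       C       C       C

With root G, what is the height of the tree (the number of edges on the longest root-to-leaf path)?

A deepest node is E, reached by G-C-E.
That path has 2 edges, so the height is 2.

2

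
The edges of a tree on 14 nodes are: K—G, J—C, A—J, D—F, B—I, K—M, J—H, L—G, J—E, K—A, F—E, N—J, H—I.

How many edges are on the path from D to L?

7

Walking from D: D - F - E - J - A - K - G - L. Length 7.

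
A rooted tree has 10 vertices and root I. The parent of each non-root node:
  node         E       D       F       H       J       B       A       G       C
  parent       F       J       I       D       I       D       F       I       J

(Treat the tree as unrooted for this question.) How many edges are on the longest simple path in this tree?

BFS from E reaches B last, at distance 5; BFS from B confirms no node is farther.
Path: E–F–I–J–D–B.

5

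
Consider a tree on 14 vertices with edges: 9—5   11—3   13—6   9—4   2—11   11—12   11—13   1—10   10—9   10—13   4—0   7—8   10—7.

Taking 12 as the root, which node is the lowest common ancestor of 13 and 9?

13

Ancestors of 13 (toward the root): 13, 11, 12.
Ancestors of 9: 9, 10, 13, 11, 12.
The deepest node appearing in both lists is 13.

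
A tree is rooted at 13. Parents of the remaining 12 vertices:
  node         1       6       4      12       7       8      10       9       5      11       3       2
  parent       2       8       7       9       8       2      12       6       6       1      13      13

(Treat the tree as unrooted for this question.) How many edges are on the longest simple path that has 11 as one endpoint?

7

Distances from 11 peak at 7, attained at 10.
11 – 1 – 2 – 8 – 6 – 9 – 12 – 10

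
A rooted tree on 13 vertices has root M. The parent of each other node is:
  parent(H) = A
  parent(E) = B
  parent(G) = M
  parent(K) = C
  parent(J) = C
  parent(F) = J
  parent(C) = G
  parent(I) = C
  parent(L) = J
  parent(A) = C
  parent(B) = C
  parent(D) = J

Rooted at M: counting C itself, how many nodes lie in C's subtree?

The subtree rooted at C contains: C, B, J, A, K, I, E, D, L, F, H — 11 nodes.

11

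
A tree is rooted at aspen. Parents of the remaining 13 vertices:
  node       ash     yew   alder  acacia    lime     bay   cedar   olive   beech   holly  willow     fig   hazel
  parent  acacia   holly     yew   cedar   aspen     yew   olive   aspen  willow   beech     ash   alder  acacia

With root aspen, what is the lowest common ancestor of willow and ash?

ash

Path willow→root: willow ash acacia cedar olive aspen; path ash→root: ash acacia cedar olive aspen.
First common node: ash.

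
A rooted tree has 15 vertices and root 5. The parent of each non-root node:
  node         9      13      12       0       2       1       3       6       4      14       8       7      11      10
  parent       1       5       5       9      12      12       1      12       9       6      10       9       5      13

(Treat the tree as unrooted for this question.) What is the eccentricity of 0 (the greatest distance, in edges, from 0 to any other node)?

Distances from 0 peak at 7, attained at 8.
0 – 9 – 1 – 12 – 5 – 13 – 10 – 8

7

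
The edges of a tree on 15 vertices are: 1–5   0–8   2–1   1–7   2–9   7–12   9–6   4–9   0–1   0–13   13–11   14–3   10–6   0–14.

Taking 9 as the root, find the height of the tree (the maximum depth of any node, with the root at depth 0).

5

The longest root-to-leaf path is 9-2-1-0-14-3 (5 edges).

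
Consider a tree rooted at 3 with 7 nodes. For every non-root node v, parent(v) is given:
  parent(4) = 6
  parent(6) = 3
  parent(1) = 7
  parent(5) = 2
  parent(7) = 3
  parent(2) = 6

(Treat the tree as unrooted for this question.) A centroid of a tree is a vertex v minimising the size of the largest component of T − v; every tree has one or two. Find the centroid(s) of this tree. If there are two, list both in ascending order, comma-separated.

Delete 6: the remaining components have sizes 3, 2, 1. Max 3 ≤ 3, so 6 is a centroid.
Every other node leaves some component of size > 3, so the centroid is unique.

6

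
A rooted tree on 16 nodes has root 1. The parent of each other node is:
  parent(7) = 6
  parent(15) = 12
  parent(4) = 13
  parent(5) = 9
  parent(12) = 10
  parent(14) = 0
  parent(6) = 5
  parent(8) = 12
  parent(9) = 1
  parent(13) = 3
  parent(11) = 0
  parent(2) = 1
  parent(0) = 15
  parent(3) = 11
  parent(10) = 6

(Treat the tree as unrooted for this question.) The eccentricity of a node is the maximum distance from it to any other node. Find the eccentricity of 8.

Distances from 8 peak at 7, attained at 4 (2 also at distance 7).
8 – 12 – 15 – 0 – 11 – 3 – 13 – 4

7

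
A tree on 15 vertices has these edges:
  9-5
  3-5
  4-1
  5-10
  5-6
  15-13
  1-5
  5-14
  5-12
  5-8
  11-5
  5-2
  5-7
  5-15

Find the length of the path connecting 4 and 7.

Walking from 4: 4 – 1 – 5 – 7. Length 3.

3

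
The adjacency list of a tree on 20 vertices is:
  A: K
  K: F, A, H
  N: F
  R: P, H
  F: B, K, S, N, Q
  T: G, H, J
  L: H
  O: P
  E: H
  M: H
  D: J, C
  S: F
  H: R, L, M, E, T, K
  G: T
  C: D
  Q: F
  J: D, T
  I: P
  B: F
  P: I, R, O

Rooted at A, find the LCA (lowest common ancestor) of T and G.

Path T→root: T H K A; path G→root: G T H K A.
First common node: T.

T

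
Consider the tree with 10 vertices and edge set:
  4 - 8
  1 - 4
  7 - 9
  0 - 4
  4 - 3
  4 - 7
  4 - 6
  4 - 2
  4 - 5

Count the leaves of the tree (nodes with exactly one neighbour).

Degree-1 nodes: 0, 1, 2, 3, 5, 6, 8, 9 — 8 of them.

8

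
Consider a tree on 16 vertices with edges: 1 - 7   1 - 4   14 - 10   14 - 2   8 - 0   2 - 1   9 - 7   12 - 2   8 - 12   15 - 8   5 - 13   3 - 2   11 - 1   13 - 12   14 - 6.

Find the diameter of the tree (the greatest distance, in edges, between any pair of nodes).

6

Starting from 9, a farthest node is 5 at distance 6.
One longest path: 9 – 7 – 1 – 2 – 12 – 13 – 5.
So the diameter is 6.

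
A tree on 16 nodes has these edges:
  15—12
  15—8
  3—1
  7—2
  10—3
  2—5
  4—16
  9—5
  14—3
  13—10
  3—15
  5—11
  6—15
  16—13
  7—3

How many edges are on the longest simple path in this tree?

8

Starting from 11, a farthest node is 4 at distance 8.
One longest path: 11 – 5 – 2 – 7 – 3 – 10 – 13 – 16 – 4.
So the diameter is 8.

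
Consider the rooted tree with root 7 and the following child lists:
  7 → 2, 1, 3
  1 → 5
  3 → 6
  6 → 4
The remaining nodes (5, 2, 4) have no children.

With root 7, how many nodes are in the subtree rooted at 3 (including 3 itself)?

3's subtree: {3, 6, 4}, size 3.

3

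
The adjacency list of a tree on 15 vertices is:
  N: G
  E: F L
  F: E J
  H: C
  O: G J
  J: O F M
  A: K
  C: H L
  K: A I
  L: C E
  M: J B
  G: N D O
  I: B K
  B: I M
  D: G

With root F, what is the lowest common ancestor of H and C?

H's ancestor chain is H, C, L, E, F and C's is C, L, E, F; they first meet at C.

C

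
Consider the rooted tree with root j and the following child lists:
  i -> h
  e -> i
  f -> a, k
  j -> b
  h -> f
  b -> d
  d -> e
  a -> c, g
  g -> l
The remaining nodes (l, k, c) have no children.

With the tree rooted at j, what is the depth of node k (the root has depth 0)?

Climbing from k to the root: k – f – h – i – e – d – b – j. That's 7 steps.

7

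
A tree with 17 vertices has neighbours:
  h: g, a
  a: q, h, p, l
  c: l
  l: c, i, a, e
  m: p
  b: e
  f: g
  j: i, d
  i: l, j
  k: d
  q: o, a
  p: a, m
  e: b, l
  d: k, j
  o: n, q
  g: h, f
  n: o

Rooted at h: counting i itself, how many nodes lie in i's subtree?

4

i's subtree: {i, j, d, k}, size 4.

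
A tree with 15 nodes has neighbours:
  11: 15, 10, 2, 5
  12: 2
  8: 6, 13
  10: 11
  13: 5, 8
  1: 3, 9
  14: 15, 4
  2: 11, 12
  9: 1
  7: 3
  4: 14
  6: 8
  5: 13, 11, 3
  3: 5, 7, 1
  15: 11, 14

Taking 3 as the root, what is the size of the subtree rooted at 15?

3

15's subtree: {15, 14, 4}, size 3.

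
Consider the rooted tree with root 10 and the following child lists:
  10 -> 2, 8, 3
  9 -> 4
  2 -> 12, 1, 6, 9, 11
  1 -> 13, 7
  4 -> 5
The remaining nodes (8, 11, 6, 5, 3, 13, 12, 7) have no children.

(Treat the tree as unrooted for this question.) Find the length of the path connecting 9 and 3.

3

The path is 9 - 2 - 10 - 3, which has 3 edges.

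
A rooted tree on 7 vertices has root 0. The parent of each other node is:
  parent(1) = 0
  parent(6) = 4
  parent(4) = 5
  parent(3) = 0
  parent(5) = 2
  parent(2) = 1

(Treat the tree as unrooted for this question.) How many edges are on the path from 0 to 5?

3

0–1–2–5: 3 edges.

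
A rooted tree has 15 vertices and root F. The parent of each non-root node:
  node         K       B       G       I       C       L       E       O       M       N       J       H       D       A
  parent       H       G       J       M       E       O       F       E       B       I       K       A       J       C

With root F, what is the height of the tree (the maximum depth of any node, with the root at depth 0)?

11

The longest root-to-leaf path is F–E–C–A–H–K–J–G–B–M–I–N (11 edges).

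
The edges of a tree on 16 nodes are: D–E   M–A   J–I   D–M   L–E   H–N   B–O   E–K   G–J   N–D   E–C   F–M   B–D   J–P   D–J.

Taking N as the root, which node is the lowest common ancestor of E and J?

E's ancestor chain is E, D, N and J's is J, D, N; they first meet at D.

D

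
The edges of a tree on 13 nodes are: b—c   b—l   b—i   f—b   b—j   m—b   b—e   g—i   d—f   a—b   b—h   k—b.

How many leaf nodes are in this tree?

10

Degree-1 nodes: a, c, d, e, g, h, j, k, l, m — 10 of them.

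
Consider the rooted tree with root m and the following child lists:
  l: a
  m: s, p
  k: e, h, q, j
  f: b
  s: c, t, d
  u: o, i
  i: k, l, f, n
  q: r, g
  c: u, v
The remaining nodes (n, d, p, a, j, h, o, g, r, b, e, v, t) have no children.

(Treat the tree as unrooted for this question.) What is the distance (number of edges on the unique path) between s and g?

Walking from s: s–c–u–i–k–q–g. Length 6.

6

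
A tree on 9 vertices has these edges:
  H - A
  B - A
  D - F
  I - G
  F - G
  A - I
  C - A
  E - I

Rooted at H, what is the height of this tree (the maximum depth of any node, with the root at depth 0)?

5

D sits deepest: H → A → I → G → F → D — 5 edges from the root.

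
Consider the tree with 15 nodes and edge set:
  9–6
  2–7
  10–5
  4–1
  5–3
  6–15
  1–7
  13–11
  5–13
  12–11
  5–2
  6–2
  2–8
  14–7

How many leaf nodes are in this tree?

8

The leaves are 3, 4, 8, 9, 10, 12, 14, 15.
That is 8 leaves.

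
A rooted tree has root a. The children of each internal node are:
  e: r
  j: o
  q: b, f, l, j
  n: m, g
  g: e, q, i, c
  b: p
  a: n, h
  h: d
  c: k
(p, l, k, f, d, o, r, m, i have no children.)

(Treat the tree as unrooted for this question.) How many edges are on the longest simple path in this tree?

7

Starting from d, a farthest node is o at distance 7.
One longest path: d–h–a–n–g–q–j–o.
So the diameter is 7.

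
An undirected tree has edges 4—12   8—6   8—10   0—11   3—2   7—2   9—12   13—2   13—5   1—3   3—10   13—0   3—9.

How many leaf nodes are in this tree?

6

The leaves are 1, 4, 5, 6, 7, 11.
That is 6 leaves.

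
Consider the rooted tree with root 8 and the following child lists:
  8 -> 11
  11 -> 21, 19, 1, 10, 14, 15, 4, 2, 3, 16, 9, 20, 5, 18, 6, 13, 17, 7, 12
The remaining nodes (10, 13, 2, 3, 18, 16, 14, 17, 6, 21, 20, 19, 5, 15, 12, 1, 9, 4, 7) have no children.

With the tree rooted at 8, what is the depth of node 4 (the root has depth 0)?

2

Path from 8 to 4: 8–11–4, which has 2 edges.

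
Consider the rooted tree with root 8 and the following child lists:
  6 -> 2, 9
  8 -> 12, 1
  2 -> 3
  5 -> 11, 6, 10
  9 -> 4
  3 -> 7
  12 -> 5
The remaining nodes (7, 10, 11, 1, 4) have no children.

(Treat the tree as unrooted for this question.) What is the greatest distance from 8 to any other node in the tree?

A farthest node from 8 is 7.
The path 8-12-5-6-2-3-7 has 6 edges.

6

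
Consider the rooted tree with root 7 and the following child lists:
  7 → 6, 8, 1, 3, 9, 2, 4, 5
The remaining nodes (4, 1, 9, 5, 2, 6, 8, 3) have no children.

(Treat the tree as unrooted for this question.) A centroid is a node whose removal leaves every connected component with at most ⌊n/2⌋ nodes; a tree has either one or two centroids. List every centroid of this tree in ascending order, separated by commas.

7

Delete 7: the remaining components have sizes 1, 1, 1, 1, 1, 1, 1, 1. Max 1 ≤ 4, so 7 is a centroid.
Every other node leaves some component of size > 4, so the centroid is unique.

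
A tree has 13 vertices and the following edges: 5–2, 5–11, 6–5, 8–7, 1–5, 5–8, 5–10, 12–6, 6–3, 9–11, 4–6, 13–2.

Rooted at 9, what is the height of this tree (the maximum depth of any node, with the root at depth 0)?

A deepest node is 13, reached by 9–11–5–2–13.
That path has 4 edges, so the height is 4.

4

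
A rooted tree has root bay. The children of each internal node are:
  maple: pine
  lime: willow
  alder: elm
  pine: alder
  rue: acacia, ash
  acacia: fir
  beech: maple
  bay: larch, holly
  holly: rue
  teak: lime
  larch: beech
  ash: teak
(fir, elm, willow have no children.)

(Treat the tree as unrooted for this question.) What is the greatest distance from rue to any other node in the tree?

8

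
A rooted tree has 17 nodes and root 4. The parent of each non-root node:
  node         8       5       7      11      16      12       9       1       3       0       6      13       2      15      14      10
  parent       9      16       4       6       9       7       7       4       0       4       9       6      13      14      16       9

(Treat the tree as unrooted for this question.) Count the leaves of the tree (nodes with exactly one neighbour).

Exactly 9 nodes have a single neighbour: 1, 2, 3, 5, 8, 10, 11, 12, 15.

9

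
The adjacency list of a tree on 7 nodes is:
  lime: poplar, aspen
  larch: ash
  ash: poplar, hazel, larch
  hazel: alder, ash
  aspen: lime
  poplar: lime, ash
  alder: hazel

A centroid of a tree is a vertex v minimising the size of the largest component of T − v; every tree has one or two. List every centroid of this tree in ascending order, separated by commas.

If ash is removed the pieces have sizes 3, 2, 1, all ≤ ⌊7/2⌋ = 3.
Every other node leaves some component of size > 3, so the centroid is unique.

ash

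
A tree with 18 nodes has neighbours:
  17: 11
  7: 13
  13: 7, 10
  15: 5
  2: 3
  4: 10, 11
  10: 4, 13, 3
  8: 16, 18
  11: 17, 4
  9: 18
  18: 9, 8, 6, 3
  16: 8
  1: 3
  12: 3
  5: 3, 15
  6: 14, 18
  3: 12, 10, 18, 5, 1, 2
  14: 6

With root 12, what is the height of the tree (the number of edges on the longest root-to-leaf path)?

5

A deepest node is 17, reached by 12 → 3 → 10 → 4 → 11 → 17.
That path has 5 edges, so the height is 5.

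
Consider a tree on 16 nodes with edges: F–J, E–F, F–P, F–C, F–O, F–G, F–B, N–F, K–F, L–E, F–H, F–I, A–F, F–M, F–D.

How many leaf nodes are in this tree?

14

Degree-1 nodes: A, B, C, D, G, H, I, J, K, L, M, N, O, P — 14 of them.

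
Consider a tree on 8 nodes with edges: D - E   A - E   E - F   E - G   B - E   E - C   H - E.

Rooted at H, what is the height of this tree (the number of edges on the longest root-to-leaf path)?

2

A deepest node is D, reached by H – E – D.
That path has 2 edges, so the height is 2.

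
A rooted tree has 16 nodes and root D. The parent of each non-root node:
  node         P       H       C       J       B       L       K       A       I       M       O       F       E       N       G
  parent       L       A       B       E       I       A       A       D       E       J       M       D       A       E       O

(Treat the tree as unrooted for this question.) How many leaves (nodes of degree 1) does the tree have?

7

Degree-1 nodes: C, F, G, H, K, N, P — 7 of them.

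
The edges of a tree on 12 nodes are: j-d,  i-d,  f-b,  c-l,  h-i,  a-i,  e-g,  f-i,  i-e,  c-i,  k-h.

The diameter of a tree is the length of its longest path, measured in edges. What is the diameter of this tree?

Starting from b, a farthest node is j at distance 4.
One longest path: b – f – i – d – j.
So the diameter is 4.

4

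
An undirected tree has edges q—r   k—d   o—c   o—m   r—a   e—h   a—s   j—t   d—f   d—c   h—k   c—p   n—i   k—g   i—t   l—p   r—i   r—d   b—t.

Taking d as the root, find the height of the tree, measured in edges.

4

j sits deepest: d-r-i-t-j — 4 edges from the root.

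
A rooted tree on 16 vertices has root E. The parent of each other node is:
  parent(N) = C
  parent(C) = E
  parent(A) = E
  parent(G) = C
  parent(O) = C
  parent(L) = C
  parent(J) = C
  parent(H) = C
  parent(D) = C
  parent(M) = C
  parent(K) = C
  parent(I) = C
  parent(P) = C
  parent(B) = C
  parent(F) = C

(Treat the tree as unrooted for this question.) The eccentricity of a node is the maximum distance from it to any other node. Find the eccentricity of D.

A farthest node from D is A.
The path D–C–E–A has 3 edges.

3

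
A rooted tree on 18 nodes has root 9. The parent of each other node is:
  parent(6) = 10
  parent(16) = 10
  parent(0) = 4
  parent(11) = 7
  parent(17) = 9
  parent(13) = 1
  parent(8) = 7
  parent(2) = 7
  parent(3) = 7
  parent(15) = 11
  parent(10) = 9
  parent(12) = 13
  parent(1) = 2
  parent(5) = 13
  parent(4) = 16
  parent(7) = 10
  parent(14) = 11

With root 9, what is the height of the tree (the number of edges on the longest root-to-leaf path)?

6

A deepest node is 12, reached by 9–10–7–2–1–13–12.
That path has 6 edges, so the height is 6.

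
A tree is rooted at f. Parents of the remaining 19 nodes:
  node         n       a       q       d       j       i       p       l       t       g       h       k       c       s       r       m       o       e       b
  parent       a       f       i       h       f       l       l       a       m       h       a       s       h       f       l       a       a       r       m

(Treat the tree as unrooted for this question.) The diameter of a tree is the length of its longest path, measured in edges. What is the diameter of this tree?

6

BFS from k reaches e last, at distance 6; BFS from e confirms no node is farther.
Path: k – s – f – a – l – r – e.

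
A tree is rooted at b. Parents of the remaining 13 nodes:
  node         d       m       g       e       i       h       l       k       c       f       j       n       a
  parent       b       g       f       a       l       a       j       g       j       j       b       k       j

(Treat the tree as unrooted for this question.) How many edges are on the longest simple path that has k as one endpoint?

5

The node farthest from k is i (d, h, e also at distance 5), via k – g – f – j – l – i — 5 edges.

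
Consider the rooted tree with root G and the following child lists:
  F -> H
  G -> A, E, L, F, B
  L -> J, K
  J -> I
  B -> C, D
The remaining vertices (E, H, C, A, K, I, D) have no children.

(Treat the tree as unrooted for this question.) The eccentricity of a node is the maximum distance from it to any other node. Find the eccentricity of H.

The node farthest from H is I, via H–F–G–L–J–I — 5 edges.

5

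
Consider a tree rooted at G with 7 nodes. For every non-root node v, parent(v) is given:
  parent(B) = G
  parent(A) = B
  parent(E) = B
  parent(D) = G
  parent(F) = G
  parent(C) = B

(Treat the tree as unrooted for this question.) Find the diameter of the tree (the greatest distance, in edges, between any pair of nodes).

BFS from F reaches A last, at distance 3; BFS from A confirms no node is farther.
Path: F–G–B–A.

3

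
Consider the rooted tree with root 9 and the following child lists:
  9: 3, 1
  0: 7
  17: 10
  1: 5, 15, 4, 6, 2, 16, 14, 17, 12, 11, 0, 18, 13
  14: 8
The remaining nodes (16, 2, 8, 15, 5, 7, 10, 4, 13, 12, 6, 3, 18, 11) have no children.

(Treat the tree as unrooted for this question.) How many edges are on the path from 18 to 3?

The path is 18 – 1 – 9 – 3, which has 3 edges.

3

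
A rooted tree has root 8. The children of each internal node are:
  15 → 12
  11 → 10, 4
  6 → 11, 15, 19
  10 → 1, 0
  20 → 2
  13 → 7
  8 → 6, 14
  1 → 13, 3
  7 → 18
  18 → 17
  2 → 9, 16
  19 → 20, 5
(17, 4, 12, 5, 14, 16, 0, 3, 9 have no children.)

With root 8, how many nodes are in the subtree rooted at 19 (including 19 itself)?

6

The subtree rooted at 19 contains: 19, 20, 5, 2, 9, 16 — 6 nodes.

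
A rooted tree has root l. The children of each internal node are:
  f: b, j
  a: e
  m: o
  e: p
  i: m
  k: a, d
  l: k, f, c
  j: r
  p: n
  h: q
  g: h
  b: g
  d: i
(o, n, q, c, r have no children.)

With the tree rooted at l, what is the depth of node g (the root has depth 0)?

Path from l to g: l – f – b – g, which has 3 edges.

3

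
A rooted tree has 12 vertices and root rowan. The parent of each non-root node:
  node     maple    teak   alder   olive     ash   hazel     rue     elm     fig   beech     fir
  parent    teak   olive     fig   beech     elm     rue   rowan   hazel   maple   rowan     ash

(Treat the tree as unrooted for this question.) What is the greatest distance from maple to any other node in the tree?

9

Distances from maple peak at 9, attained at fir.
maple-teak-olive-beech-rowan-rue-hazel-elm-ash-fir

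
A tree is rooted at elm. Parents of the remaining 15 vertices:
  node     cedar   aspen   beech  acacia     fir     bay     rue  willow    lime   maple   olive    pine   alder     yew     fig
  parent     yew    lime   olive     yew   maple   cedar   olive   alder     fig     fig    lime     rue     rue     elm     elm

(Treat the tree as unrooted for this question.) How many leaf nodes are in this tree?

7

Exactly 7 nodes have a single neighbour: acacia, aspen, bay, beech, fir, pine, willow.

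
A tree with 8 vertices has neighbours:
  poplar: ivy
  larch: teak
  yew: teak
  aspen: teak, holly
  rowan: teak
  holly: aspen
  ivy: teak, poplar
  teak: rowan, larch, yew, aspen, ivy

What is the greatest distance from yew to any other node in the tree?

A farthest node from yew is holly (poplar also at distance 3).
The path yew-teak-aspen-holly has 3 edges.

3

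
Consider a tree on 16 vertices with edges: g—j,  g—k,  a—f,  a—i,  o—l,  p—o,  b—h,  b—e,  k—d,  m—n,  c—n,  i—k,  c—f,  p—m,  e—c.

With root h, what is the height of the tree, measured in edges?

j sits deepest: h-b-e-c-f-a-i-k-g-j — 9 edges from the root.

9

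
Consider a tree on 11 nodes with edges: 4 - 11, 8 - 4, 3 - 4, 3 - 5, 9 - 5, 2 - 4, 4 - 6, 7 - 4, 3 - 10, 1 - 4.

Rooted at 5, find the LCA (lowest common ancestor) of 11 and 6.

4

11's ancestor chain is 11, 4, 3, 5 and 6's is 6, 4, 3, 5; they first meet at 4.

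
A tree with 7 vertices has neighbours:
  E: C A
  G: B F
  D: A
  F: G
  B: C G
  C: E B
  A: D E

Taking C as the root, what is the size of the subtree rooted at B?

3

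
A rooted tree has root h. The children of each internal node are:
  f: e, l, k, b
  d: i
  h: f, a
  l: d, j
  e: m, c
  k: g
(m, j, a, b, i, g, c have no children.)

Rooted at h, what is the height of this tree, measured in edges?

4

The longest root-to-leaf path is h–f–l–d–i (4 edges).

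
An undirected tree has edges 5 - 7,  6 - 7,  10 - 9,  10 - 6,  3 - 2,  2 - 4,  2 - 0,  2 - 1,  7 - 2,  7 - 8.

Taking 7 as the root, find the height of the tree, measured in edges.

The longest root-to-leaf path is 7–6–10–9 (3 edges).

3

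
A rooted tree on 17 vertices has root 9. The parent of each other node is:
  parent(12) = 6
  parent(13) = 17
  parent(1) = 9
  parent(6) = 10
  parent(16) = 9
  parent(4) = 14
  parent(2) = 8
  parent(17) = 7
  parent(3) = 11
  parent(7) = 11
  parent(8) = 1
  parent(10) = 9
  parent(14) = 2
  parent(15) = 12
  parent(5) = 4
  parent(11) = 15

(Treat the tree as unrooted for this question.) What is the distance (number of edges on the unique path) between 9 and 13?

The path is 9–10–6–12–15–11–7–17–13, which has 8 edges.

8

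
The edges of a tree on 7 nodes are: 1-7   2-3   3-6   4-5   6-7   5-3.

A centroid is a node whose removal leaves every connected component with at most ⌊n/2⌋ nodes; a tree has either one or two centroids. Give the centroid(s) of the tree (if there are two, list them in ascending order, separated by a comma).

Removing 3 splits the tree into components of sizes 3, 2, 1; the largest is 3 ≤ ⌊7/2⌋ = 3.
Every other node leaves some component of size > 3, so the centroid is unique.

3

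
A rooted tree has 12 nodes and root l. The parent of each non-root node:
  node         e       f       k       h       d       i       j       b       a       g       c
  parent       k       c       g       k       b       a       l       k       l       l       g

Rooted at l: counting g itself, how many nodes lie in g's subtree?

Descendants of g (including itself): g, k, c, b, h, e, f, d. That's 8.

8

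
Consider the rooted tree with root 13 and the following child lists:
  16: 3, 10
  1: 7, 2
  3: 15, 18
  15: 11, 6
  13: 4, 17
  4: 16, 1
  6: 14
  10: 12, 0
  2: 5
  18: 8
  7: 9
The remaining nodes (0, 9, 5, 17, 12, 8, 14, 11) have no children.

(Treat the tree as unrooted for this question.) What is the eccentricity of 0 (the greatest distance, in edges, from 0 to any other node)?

A farthest node from 0 is 14 (9, 5 also at distance 6).
The path 0-10-16-3-15-6-14 has 6 edges.

6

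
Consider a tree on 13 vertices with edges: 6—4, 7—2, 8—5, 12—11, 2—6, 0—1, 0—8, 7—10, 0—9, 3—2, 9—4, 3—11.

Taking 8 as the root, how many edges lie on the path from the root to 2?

5

8 → 0 → 9 → 4 → 6 → 2 — 5 edges.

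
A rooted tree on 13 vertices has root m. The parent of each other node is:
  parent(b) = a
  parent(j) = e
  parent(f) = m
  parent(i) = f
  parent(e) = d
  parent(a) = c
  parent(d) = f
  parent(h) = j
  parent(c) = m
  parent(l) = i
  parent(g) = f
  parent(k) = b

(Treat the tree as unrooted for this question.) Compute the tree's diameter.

A longest path is k - b - a - c - m - f - d - e - j - h, with 9 edges.

9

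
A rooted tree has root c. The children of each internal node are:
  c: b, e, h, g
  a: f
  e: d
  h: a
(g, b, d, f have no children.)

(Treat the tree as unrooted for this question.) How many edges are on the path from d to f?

d - e - c - h - a - f: 5 edges.

5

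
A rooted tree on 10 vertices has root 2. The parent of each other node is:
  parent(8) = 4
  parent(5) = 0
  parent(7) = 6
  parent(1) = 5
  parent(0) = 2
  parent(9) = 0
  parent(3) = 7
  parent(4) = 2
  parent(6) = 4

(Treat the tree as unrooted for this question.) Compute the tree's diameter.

7

A longest path is 1-5-0-2-4-6-7-3, with 7 edges.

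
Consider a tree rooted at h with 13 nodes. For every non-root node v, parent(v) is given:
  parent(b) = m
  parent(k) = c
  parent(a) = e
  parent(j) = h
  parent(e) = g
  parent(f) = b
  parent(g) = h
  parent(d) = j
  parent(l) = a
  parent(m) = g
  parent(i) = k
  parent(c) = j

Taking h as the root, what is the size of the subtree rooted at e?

e's subtree: {e, a, l}, size 3.

3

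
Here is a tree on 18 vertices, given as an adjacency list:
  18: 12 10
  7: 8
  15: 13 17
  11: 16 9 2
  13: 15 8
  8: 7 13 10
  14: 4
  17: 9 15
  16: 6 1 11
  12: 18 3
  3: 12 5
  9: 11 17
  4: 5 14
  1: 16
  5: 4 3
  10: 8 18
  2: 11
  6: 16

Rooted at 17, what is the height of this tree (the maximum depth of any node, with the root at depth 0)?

14 sits deepest: 17 → 15 → 13 → 8 → 10 → 18 → 12 → 3 → 5 → 4 → 14 — 10 edges from the root.

10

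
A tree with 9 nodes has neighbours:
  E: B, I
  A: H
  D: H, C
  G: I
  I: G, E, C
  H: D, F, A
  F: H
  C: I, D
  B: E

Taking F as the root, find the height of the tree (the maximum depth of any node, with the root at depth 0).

The longest root-to-leaf path is F → H → D → C → I → E → B (6 edges).

6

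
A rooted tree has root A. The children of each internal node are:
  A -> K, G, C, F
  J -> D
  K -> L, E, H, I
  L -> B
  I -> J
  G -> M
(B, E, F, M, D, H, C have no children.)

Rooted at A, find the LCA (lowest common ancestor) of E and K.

K

Path E→root: E K A; path K→root: K A.
First common node: K.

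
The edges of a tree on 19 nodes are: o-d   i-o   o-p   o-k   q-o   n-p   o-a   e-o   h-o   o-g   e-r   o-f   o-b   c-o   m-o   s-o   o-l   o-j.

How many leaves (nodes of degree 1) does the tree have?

Degree-1 nodes: a, b, c, d, f, g, h, i, j, k, l, m, n, q, r, s — 16 of them.

16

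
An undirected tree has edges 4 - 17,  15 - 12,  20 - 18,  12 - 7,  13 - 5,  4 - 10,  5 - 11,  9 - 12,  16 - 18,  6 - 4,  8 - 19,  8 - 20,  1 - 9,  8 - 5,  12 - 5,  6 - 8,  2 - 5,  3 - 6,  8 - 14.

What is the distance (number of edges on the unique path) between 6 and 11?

3

6 – 8 – 5 – 11: 3 edges.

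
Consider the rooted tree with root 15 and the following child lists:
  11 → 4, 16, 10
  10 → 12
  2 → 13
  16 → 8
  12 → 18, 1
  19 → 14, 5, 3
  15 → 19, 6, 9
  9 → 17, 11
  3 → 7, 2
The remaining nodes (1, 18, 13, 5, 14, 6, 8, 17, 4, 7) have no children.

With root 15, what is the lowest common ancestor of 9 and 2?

15

Path 9→root: 9 15; path 2→root: 2 3 19 15.
First common node: 15.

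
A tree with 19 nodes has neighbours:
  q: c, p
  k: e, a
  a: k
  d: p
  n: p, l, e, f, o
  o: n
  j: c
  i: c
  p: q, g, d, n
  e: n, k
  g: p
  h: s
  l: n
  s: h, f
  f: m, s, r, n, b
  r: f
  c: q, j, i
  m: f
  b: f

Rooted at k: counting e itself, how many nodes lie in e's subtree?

e's subtree: {e, n, f, p, o, l, b, s, m, r, q, d, g, h, c, i, j}, size 17.

17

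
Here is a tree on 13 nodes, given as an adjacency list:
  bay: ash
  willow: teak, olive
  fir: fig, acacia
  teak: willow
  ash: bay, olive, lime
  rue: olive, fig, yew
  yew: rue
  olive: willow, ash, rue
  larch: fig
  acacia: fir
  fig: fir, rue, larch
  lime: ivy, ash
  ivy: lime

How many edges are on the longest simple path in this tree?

BFS from acacia reaches ivy last, at distance 7; BFS from ivy confirms no node is farther.
Path: acacia – fir – fig – rue – olive – ash – lime – ivy.

7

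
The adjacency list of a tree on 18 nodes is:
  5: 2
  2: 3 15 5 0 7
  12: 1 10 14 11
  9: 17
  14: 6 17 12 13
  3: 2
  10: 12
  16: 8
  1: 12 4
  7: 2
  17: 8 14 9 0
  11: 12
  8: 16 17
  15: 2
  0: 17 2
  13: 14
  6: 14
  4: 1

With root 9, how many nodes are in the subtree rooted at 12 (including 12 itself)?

5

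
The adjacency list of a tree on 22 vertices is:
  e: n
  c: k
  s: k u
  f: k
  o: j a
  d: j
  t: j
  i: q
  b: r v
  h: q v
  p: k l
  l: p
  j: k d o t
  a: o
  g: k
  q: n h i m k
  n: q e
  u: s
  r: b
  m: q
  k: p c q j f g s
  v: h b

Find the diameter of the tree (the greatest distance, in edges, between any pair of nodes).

8

A longest path is r - b - v - h - q - k - j - o - a, with 8 edges.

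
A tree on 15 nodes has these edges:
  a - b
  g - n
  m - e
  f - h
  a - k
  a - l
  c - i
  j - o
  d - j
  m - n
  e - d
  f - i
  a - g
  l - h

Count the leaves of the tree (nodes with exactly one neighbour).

Degree-1 nodes: b, c, k, o — 4 of them.

4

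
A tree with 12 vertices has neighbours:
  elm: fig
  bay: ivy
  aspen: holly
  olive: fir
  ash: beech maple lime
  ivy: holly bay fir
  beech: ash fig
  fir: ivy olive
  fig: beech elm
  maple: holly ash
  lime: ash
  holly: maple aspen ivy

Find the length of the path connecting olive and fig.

The path is olive–fir–ivy–holly–maple–ash–beech–fig, which has 7 edges.

7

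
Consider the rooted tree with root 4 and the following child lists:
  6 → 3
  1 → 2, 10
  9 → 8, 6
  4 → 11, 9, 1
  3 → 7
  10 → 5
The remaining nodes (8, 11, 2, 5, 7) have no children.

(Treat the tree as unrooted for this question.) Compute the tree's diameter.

7

Starting from 5, a farthest node is 7 at distance 7.
One longest path: 5 - 10 - 1 - 4 - 9 - 6 - 3 - 7.
So the diameter is 7.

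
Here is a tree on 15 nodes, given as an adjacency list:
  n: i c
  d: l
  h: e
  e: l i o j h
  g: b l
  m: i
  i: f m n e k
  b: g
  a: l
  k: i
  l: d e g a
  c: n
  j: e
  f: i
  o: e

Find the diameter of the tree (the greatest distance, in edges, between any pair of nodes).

BFS from c reaches b last, at distance 6; BFS from b confirms no node is farther.
Path: c - n - i - e - l - g - b.

6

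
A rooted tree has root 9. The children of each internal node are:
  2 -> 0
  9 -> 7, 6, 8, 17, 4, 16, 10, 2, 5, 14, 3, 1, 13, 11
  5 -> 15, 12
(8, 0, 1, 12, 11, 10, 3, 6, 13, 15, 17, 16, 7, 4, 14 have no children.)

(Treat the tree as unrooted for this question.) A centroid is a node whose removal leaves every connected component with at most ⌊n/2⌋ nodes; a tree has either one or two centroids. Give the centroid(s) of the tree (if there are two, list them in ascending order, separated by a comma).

Removing 9 splits the tree into components of sizes 3, 2, 1, 1, 1, 1, 1, 1, 1, 1, 1, 1, 1, 1; the largest is 3 ≤ ⌊18/2⌋ = 9.
Every other node leaves some component of size > 9, so the centroid is unique.

9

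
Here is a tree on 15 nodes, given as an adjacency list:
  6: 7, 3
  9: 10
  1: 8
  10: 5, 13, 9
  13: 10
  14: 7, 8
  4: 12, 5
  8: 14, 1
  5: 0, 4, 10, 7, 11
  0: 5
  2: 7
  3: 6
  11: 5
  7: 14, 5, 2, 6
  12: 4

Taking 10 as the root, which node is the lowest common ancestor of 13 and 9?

10

13's ancestor chain is 13, 10 and 9's is 9, 10; they first meet at 10.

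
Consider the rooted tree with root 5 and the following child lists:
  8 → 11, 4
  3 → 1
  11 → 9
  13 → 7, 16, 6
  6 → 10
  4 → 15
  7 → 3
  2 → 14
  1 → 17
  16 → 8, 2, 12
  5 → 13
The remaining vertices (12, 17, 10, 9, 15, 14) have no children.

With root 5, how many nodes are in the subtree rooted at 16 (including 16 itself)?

16's subtree: {16, 2, 8, 12, 14, 4, 11, 15, 9}, size 9.

9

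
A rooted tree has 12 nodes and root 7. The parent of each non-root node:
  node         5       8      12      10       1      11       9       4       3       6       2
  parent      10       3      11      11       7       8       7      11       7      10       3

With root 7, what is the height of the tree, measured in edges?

5

The longest root-to-leaf path is 7 → 3 → 8 → 11 → 10 → 5 (5 edges).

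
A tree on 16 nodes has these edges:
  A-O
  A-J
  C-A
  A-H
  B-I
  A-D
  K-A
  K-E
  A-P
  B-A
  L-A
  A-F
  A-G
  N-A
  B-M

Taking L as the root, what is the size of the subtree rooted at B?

B's subtree: {B, I, M}, size 3.

3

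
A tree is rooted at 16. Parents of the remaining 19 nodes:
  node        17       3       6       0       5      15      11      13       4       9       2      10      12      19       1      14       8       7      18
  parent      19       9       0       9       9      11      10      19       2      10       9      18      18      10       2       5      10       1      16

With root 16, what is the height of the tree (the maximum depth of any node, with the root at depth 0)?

The longest root-to-leaf path is 16–18–10–9–2–1–7 (6 edges).

6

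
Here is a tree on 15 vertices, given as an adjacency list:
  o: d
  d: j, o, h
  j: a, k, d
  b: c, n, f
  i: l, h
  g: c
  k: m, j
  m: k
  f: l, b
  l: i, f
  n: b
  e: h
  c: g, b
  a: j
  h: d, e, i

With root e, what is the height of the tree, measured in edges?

7

A deepest node is g, reached by e–h–i–l–f–b–c–g.
That path has 7 edges, so the height is 7.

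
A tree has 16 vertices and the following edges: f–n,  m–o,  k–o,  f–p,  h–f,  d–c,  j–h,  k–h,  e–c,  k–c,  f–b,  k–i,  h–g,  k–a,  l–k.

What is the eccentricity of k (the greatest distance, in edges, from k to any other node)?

3

A farthest node from k is n (p, b also at distance 3).
The path k-h-f-n has 3 edges.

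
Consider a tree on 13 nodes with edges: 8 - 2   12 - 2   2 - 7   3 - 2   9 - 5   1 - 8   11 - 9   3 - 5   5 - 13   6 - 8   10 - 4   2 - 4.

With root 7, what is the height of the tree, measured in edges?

A deepest node is 11, reached by 7–2–3–5–9–11.
That path has 5 edges, so the height is 5.

5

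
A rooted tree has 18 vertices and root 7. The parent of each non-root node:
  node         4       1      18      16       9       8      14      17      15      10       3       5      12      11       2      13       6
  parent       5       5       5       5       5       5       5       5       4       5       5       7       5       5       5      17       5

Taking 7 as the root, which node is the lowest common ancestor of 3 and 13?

5

Path 3→root: 3 5 7; path 13→root: 13 17 5 7.
First common node: 5.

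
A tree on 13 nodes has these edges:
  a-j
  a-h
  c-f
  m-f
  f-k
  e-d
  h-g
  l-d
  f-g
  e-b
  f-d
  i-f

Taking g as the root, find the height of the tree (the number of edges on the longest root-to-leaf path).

The longest root-to-leaf path is g-f-d-e-b (4 edges).

4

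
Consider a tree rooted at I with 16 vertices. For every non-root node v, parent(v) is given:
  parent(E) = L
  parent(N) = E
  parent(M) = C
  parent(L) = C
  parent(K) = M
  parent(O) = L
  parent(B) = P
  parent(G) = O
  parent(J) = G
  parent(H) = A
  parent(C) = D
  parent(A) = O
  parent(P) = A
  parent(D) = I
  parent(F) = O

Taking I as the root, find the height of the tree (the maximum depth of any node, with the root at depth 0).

A deepest node is B, reached by I–D–C–L–O–A–P–B.
That path has 7 edges, so the height is 7.

7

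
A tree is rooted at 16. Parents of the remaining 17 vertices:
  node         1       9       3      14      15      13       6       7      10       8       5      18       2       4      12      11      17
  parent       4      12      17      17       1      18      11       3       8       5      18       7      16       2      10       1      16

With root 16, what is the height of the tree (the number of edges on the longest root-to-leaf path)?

9

A deepest node is 9, reached by 16 → 17 → 3 → 7 → 18 → 5 → 8 → 10 → 12 → 9.
That path has 9 edges, so the height is 9.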